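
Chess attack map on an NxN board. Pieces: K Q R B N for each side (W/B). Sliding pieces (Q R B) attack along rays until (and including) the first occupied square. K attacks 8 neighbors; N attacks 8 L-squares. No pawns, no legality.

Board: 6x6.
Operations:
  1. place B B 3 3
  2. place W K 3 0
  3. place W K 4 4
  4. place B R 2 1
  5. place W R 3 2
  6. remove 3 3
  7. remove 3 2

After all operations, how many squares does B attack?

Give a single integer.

Op 1: place BB@(3,3)
Op 2: place WK@(3,0)
Op 3: place WK@(4,4)
Op 4: place BR@(2,1)
Op 5: place WR@(3,2)
Op 6: remove (3,3)
Op 7: remove (3,2)
Per-piece attacks for B:
  BR@(2,1): attacks (2,2) (2,3) (2,4) (2,5) (2,0) (3,1) (4,1) (5,1) (1,1) (0,1)
Union (10 distinct): (0,1) (1,1) (2,0) (2,2) (2,3) (2,4) (2,5) (3,1) (4,1) (5,1)

Answer: 10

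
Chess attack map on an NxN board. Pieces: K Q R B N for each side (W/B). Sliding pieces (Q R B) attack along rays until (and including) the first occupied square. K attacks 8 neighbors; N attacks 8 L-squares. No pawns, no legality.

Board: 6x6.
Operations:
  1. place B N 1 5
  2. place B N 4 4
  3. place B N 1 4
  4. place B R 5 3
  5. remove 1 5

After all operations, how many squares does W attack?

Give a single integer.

Op 1: place BN@(1,5)
Op 2: place BN@(4,4)
Op 3: place BN@(1,4)
Op 4: place BR@(5,3)
Op 5: remove (1,5)
Per-piece attacks for W:
Union (0 distinct): (none)

Answer: 0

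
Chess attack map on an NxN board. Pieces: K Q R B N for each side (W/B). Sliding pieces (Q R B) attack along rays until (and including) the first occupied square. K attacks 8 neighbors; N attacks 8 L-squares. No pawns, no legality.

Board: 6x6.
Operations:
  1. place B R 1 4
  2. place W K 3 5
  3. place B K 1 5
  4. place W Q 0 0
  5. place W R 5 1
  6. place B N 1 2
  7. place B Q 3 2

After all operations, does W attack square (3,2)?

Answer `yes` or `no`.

Answer: no

Derivation:
Op 1: place BR@(1,4)
Op 2: place WK@(3,5)
Op 3: place BK@(1,5)
Op 4: place WQ@(0,0)
Op 5: place WR@(5,1)
Op 6: place BN@(1,2)
Op 7: place BQ@(3,2)
Per-piece attacks for W:
  WQ@(0,0): attacks (0,1) (0,2) (0,3) (0,4) (0,5) (1,0) (2,0) (3,0) (4,0) (5,0) (1,1) (2,2) (3,3) (4,4) (5,5)
  WK@(3,5): attacks (3,4) (4,5) (2,5) (4,4) (2,4)
  WR@(5,1): attacks (5,2) (5,3) (5,4) (5,5) (5,0) (4,1) (3,1) (2,1) (1,1) (0,1)
W attacks (3,2): no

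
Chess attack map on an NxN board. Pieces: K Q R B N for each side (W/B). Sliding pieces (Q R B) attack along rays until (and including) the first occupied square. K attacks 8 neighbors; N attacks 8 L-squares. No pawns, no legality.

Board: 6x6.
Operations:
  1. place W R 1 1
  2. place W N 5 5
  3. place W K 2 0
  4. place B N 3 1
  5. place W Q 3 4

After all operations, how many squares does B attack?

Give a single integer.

Op 1: place WR@(1,1)
Op 2: place WN@(5,5)
Op 3: place WK@(2,0)
Op 4: place BN@(3,1)
Op 5: place WQ@(3,4)
Per-piece attacks for B:
  BN@(3,1): attacks (4,3) (5,2) (2,3) (1,2) (5,0) (1,0)
Union (6 distinct): (1,0) (1,2) (2,3) (4,3) (5,0) (5,2)

Answer: 6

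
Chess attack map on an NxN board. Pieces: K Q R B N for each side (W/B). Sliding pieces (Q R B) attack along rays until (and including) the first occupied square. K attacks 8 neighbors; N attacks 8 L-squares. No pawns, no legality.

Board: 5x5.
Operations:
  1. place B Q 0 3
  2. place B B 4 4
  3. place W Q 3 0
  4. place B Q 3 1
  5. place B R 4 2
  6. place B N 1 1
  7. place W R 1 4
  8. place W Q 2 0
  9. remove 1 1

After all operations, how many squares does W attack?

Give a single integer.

Op 1: place BQ@(0,3)
Op 2: place BB@(4,4)
Op 3: place WQ@(3,0)
Op 4: place BQ@(3,1)
Op 5: place BR@(4,2)
Op 6: place BN@(1,1)
Op 7: place WR@(1,4)
Op 8: place WQ@(2,0)
Op 9: remove (1,1)
Per-piece attacks for W:
  WR@(1,4): attacks (1,3) (1,2) (1,1) (1,0) (2,4) (3,4) (4,4) (0,4) [ray(1,0) blocked at (4,4)]
  WQ@(2,0): attacks (2,1) (2,2) (2,3) (2,4) (3,0) (1,0) (0,0) (3,1) (1,1) (0,2) [ray(1,0) blocked at (3,0); ray(1,1) blocked at (3,1)]
  WQ@(3,0): attacks (3,1) (4,0) (2,0) (4,1) (2,1) (1,2) (0,3) [ray(0,1) blocked at (3,1); ray(-1,0) blocked at (2,0); ray(-1,1) blocked at (0,3)]
Union (19 distinct): (0,0) (0,2) (0,3) (0,4) (1,0) (1,1) (1,2) (1,3) (2,0) (2,1) (2,2) (2,3) (2,4) (3,0) (3,1) (3,4) (4,0) (4,1) (4,4)

Answer: 19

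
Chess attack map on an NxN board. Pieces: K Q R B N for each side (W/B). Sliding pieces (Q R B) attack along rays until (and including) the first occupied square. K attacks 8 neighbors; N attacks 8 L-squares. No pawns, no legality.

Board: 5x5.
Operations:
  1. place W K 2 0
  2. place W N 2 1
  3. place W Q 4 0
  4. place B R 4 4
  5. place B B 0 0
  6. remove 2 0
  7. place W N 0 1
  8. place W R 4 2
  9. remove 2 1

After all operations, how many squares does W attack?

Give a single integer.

Op 1: place WK@(2,0)
Op 2: place WN@(2,1)
Op 3: place WQ@(4,0)
Op 4: place BR@(4,4)
Op 5: place BB@(0,0)
Op 6: remove (2,0)
Op 7: place WN@(0,1)
Op 8: place WR@(4,2)
Op 9: remove (2,1)
Per-piece attacks for W:
  WN@(0,1): attacks (1,3) (2,2) (2,0)
  WQ@(4,0): attacks (4,1) (4,2) (3,0) (2,0) (1,0) (0,0) (3,1) (2,2) (1,3) (0,4) [ray(0,1) blocked at (4,2); ray(-1,0) blocked at (0,0)]
  WR@(4,2): attacks (4,3) (4,4) (4,1) (4,0) (3,2) (2,2) (1,2) (0,2) [ray(0,1) blocked at (4,4); ray(0,-1) blocked at (4,0)]
Union (16 distinct): (0,0) (0,2) (0,4) (1,0) (1,2) (1,3) (2,0) (2,2) (3,0) (3,1) (3,2) (4,0) (4,1) (4,2) (4,3) (4,4)

Answer: 16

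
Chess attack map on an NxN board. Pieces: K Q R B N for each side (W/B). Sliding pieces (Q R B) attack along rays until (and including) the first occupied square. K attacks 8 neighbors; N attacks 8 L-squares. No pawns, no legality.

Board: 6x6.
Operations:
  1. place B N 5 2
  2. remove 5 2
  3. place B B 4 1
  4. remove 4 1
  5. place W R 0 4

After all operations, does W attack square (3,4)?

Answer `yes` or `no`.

Answer: yes

Derivation:
Op 1: place BN@(5,2)
Op 2: remove (5,2)
Op 3: place BB@(4,1)
Op 4: remove (4,1)
Op 5: place WR@(0,4)
Per-piece attacks for W:
  WR@(0,4): attacks (0,5) (0,3) (0,2) (0,1) (0,0) (1,4) (2,4) (3,4) (4,4) (5,4)
W attacks (3,4): yes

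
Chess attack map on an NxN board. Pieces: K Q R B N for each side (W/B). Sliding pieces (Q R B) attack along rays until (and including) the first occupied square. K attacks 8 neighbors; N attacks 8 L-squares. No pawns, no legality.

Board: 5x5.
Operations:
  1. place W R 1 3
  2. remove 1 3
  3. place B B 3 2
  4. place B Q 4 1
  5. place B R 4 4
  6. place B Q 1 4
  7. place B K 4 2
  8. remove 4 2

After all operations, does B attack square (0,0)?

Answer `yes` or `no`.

Op 1: place WR@(1,3)
Op 2: remove (1,3)
Op 3: place BB@(3,2)
Op 4: place BQ@(4,1)
Op 5: place BR@(4,4)
Op 6: place BQ@(1,4)
Op 7: place BK@(4,2)
Op 8: remove (4,2)
Per-piece attacks for B:
  BQ@(1,4): attacks (1,3) (1,2) (1,1) (1,0) (2,4) (3,4) (4,4) (0,4) (2,3) (3,2) (0,3) [ray(1,0) blocked at (4,4); ray(1,-1) blocked at (3,2)]
  BB@(3,2): attacks (4,3) (4,1) (2,3) (1,4) (2,1) (1,0) [ray(1,-1) blocked at (4,1); ray(-1,1) blocked at (1,4)]
  BQ@(4,1): attacks (4,2) (4,3) (4,4) (4,0) (3,1) (2,1) (1,1) (0,1) (3,2) (3,0) [ray(0,1) blocked at (4,4); ray(-1,1) blocked at (3,2)]
  BR@(4,4): attacks (4,3) (4,2) (4,1) (3,4) (2,4) (1,4) [ray(0,-1) blocked at (4,1); ray(-1,0) blocked at (1,4)]
B attacks (0,0): no

Answer: no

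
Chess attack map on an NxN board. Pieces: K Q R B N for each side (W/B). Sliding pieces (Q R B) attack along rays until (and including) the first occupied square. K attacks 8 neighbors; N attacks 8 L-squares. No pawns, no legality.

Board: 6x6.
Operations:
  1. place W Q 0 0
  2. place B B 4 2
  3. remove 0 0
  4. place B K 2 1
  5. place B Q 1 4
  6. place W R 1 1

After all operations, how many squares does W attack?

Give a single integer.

Answer: 6

Derivation:
Op 1: place WQ@(0,0)
Op 2: place BB@(4,2)
Op 3: remove (0,0)
Op 4: place BK@(2,1)
Op 5: place BQ@(1,4)
Op 6: place WR@(1,1)
Per-piece attacks for W:
  WR@(1,1): attacks (1,2) (1,3) (1,4) (1,0) (2,1) (0,1) [ray(0,1) blocked at (1,4); ray(1,0) blocked at (2,1)]
Union (6 distinct): (0,1) (1,0) (1,2) (1,3) (1,4) (2,1)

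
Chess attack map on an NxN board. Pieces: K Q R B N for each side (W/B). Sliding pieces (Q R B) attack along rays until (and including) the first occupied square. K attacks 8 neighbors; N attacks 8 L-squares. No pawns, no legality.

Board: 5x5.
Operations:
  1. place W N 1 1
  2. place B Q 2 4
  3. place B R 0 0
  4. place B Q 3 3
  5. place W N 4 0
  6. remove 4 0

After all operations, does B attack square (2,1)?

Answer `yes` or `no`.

Op 1: place WN@(1,1)
Op 2: place BQ@(2,4)
Op 3: place BR@(0,0)
Op 4: place BQ@(3,3)
Op 5: place WN@(4,0)
Op 6: remove (4,0)
Per-piece attacks for B:
  BR@(0,0): attacks (0,1) (0,2) (0,3) (0,4) (1,0) (2,0) (3,0) (4,0)
  BQ@(2,4): attacks (2,3) (2,2) (2,1) (2,0) (3,4) (4,4) (1,4) (0,4) (3,3) (1,3) (0,2) [ray(1,-1) blocked at (3,3)]
  BQ@(3,3): attacks (3,4) (3,2) (3,1) (3,0) (4,3) (2,3) (1,3) (0,3) (4,4) (4,2) (2,4) (2,2) (1,1) [ray(-1,1) blocked at (2,4); ray(-1,-1) blocked at (1,1)]
B attacks (2,1): yes

Answer: yes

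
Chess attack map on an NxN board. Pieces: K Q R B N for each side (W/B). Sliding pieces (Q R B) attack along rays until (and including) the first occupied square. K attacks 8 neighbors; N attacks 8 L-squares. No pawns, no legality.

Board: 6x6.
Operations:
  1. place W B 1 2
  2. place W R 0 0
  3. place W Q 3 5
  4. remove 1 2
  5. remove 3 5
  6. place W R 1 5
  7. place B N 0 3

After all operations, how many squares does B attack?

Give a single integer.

Answer: 4

Derivation:
Op 1: place WB@(1,2)
Op 2: place WR@(0,0)
Op 3: place WQ@(3,5)
Op 4: remove (1,2)
Op 5: remove (3,5)
Op 6: place WR@(1,5)
Op 7: place BN@(0,3)
Per-piece attacks for B:
  BN@(0,3): attacks (1,5) (2,4) (1,1) (2,2)
Union (4 distinct): (1,1) (1,5) (2,2) (2,4)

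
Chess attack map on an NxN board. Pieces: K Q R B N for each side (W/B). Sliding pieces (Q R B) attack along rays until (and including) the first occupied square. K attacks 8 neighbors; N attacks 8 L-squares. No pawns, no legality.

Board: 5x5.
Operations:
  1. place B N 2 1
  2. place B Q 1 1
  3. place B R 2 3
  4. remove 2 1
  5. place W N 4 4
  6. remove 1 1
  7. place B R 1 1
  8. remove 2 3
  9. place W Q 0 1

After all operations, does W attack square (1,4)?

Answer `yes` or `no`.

Answer: no

Derivation:
Op 1: place BN@(2,1)
Op 2: place BQ@(1,1)
Op 3: place BR@(2,3)
Op 4: remove (2,1)
Op 5: place WN@(4,4)
Op 6: remove (1,1)
Op 7: place BR@(1,1)
Op 8: remove (2,3)
Op 9: place WQ@(0,1)
Per-piece attacks for W:
  WQ@(0,1): attacks (0,2) (0,3) (0,4) (0,0) (1,1) (1,2) (2,3) (3,4) (1,0) [ray(1,0) blocked at (1,1)]
  WN@(4,4): attacks (3,2) (2,3)
W attacks (1,4): no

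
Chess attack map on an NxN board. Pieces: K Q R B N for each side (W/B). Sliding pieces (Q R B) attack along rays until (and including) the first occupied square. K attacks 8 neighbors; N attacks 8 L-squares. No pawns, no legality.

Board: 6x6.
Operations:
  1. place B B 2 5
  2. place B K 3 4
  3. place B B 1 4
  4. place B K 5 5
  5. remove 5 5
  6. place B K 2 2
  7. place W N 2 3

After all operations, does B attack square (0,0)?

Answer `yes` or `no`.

Answer: no

Derivation:
Op 1: place BB@(2,5)
Op 2: place BK@(3,4)
Op 3: place BB@(1,4)
Op 4: place BK@(5,5)
Op 5: remove (5,5)
Op 6: place BK@(2,2)
Op 7: place WN@(2,3)
Per-piece attacks for B:
  BB@(1,4): attacks (2,5) (2,3) (0,5) (0,3) [ray(1,1) blocked at (2,5); ray(1,-1) blocked at (2,3)]
  BK@(2,2): attacks (2,3) (2,1) (3,2) (1,2) (3,3) (3,1) (1,3) (1,1)
  BB@(2,5): attacks (3,4) (1,4) [ray(1,-1) blocked at (3,4); ray(-1,-1) blocked at (1,4)]
  BK@(3,4): attacks (3,5) (3,3) (4,4) (2,4) (4,5) (4,3) (2,5) (2,3)
B attacks (0,0): no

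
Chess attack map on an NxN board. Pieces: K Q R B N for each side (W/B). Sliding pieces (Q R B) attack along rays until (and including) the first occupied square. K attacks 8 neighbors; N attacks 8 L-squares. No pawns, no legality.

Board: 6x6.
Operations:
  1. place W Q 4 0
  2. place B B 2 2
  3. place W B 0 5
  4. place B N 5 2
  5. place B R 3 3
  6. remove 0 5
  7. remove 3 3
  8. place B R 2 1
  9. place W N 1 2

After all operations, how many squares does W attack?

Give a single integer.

Answer: 16

Derivation:
Op 1: place WQ@(4,0)
Op 2: place BB@(2,2)
Op 3: place WB@(0,5)
Op 4: place BN@(5,2)
Op 5: place BR@(3,3)
Op 6: remove (0,5)
Op 7: remove (3,3)
Op 8: place BR@(2,1)
Op 9: place WN@(1,2)
Per-piece attacks for W:
  WN@(1,2): attacks (2,4) (3,3) (0,4) (2,0) (3,1) (0,0)
  WQ@(4,0): attacks (4,1) (4,2) (4,3) (4,4) (4,5) (5,0) (3,0) (2,0) (1,0) (0,0) (5,1) (3,1) (2,2) [ray(-1,1) blocked at (2,2)]
Union (16 distinct): (0,0) (0,4) (1,0) (2,0) (2,2) (2,4) (3,0) (3,1) (3,3) (4,1) (4,2) (4,3) (4,4) (4,5) (5,0) (5,1)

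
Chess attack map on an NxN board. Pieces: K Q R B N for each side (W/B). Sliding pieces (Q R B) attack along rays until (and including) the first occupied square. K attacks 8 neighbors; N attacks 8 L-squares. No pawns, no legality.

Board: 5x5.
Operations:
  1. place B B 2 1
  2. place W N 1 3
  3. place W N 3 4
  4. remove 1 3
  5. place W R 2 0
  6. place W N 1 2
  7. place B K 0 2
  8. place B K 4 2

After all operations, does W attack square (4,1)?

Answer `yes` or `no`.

Answer: no

Derivation:
Op 1: place BB@(2,1)
Op 2: place WN@(1,3)
Op 3: place WN@(3,4)
Op 4: remove (1,3)
Op 5: place WR@(2,0)
Op 6: place WN@(1,2)
Op 7: place BK@(0,2)
Op 8: place BK@(4,2)
Per-piece attacks for W:
  WN@(1,2): attacks (2,4) (3,3) (0,4) (2,0) (3,1) (0,0)
  WR@(2,0): attacks (2,1) (3,0) (4,0) (1,0) (0,0) [ray(0,1) blocked at (2,1)]
  WN@(3,4): attacks (4,2) (2,2) (1,3)
W attacks (4,1): no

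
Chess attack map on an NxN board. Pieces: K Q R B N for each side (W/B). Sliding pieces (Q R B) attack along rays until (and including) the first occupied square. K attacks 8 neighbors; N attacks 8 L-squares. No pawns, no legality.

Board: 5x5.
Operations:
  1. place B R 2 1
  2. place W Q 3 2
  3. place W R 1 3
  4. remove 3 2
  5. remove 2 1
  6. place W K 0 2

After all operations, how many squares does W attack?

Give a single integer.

Answer: 10

Derivation:
Op 1: place BR@(2,1)
Op 2: place WQ@(3,2)
Op 3: place WR@(1,3)
Op 4: remove (3,2)
Op 5: remove (2,1)
Op 6: place WK@(0,2)
Per-piece attacks for W:
  WK@(0,2): attacks (0,3) (0,1) (1,2) (1,3) (1,1)
  WR@(1,3): attacks (1,4) (1,2) (1,1) (1,0) (2,3) (3,3) (4,3) (0,3)
Union (10 distinct): (0,1) (0,3) (1,0) (1,1) (1,2) (1,3) (1,4) (2,3) (3,3) (4,3)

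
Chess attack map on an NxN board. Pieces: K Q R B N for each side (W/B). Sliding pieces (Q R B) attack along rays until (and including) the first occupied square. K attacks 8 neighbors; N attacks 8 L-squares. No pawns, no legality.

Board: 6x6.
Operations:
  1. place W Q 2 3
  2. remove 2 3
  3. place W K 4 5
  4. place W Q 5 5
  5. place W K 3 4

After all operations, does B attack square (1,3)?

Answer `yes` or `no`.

Op 1: place WQ@(2,3)
Op 2: remove (2,3)
Op 3: place WK@(4,5)
Op 4: place WQ@(5,5)
Op 5: place WK@(3,4)
Per-piece attacks for B:
B attacks (1,3): no

Answer: no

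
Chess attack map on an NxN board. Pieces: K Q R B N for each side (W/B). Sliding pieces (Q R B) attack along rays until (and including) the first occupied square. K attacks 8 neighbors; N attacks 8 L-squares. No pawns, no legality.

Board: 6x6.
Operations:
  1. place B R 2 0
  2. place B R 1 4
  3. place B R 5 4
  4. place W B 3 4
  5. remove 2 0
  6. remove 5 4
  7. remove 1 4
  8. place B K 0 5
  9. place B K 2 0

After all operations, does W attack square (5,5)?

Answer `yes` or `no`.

Op 1: place BR@(2,0)
Op 2: place BR@(1,4)
Op 3: place BR@(5,4)
Op 4: place WB@(3,4)
Op 5: remove (2,0)
Op 6: remove (5,4)
Op 7: remove (1,4)
Op 8: place BK@(0,5)
Op 9: place BK@(2,0)
Per-piece attacks for W:
  WB@(3,4): attacks (4,5) (4,3) (5,2) (2,5) (2,3) (1,2) (0,1)
W attacks (5,5): no

Answer: no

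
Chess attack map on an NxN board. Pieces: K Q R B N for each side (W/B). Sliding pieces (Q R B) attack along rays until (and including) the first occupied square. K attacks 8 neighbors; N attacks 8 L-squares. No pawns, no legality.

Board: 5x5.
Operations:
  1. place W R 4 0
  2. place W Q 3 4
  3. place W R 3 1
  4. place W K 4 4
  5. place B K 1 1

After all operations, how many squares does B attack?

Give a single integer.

Answer: 8

Derivation:
Op 1: place WR@(4,0)
Op 2: place WQ@(3,4)
Op 3: place WR@(3,1)
Op 4: place WK@(4,4)
Op 5: place BK@(1,1)
Per-piece attacks for B:
  BK@(1,1): attacks (1,2) (1,0) (2,1) (0,1) (2,2) (2,0) (0,2) (0,0)
Union (8 distinct): (0,0) (0,1) (0,2) (1,0) (1,2) (2,0) (2,1) (2,2)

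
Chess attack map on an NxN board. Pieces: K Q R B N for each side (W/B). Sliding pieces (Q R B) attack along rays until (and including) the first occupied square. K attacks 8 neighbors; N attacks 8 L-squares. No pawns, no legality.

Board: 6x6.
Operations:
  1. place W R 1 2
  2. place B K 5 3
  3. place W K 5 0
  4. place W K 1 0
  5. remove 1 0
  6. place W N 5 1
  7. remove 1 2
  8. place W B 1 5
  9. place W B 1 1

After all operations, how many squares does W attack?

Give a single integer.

Op 1: place WR@(1,2)
Op 2: place BK@(5,3)
Op 3: place WK@(5,0)
Op 4: place WK@(1,0)
Op 5: remove (1,0)
Op 6: place WN@(5,1)
Op 7: remove (1,2)
Op 8: place WB@(1,5)
Op 9: place WB@(1,1)
Per-piece attacks for W:
  WB@(1,1): attacks (2,2) (3,3) (4,4) (5,5) (2,0) (0,2) (0,0)
  WB@(1,5): attacks (2,4) (3,3) (4,2) (5,1) (0,4) [ray(1,-1) blocked at (5,1)]
  WK@(5,0): attacks (5,1) (4,0) (4,1)
  WN@(5,1): attacks (4,3) (3,2) (3,0)
Union (16 distinct): (0,0) (0,2) (0,4) (2,0) (2,2) (2,4) (3,0) (3,2) (3,3) (4,0) (4,1) (4,2) (4,3) (4,4) (5,1) (5,5)

Answer: 16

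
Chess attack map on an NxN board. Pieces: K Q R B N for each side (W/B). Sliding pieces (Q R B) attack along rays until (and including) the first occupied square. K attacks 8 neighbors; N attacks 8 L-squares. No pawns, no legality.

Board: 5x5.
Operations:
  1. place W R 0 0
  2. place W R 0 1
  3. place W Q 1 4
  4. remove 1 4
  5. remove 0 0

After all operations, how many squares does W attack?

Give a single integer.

Op 1: place WR@(0,0)
Op 2: place WR@(0,1)
Op 3: place WQ@(1,4)
Op 4: remove (1,4)
Op 5: remove (0,0)
Per-piece attacks for W:
  WR@(0,1): attacks (0,2) (0,3) (0,4) (0,0) (1,1) (2,1) (3,1) (4,1)
Union (8 distinct): (0,0) (0,2) (0,3) (0,4) (1,1) (2,1) (3,1) (4,1)

Answer: 8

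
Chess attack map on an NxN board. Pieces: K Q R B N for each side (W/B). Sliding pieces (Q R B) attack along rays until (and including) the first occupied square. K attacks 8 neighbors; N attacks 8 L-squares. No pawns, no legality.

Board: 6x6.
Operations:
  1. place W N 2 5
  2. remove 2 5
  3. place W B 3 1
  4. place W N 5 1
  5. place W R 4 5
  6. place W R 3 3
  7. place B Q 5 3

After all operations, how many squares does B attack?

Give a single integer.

Answer: 10

Derivation:
Op 1: place WN@(2,5)
Op 2: remove (2,5)
Op 3: place WB@(3,1)
Op 4: place WN@(5,1)
Op 5: place WR@(4,5)
Op 6: place WR@(3,3)
Op 7: place BQ@(5,3)
Per-piece attacks for B:
  BQ@(5,3): attacks (5,4) (5,5) (5,2) (5,1) (4,3) (3,3) (4,4) (3,5) (4,2) (3,1) [ray(0,-1) blocked at (5,1); ray(-1,0) blocked at (3,3); ray(-1,-1) blocked at (3,1)]
Union (10 distinct): (3,1) (3,3) (3,5) (4,2) (4,3) (4,4) (5,1) (5,2) (5,4) (5,5)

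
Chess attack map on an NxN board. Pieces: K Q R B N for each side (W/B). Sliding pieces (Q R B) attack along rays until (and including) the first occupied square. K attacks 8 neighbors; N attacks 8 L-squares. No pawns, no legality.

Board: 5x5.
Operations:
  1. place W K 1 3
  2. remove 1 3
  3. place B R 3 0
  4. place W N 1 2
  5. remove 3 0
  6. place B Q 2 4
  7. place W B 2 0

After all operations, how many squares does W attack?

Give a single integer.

Answer: 9

Derivation:
Op 1: place WK@(1,3)
Op 2: remove (1,3)
Op 3: place BR@(3,0)
Op 4: place WN@(1,2)
Op 5: remove (3,0)
Op 6: place BQ@(2,4)
Op 7: place WB@(2,0)
Per-piece attacks for W:
  WN@(1,2): attacks (2,4) (3,3) (0,4) (2,0) (3,1) (0,0)
  WB@(2,0): attacks (3,1) (4,2) (1,1) (0,2)
Union (9 distinct): (0,0) (0,2) (0,4) (1,1) (2,0) (2,4) (3,1) (3,3) (4,2)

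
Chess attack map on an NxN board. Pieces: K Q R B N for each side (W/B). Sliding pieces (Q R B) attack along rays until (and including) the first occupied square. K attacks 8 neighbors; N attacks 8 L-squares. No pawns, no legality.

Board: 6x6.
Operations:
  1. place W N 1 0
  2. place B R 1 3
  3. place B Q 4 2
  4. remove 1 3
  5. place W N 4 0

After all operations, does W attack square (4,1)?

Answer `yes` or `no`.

Op 1: place WN@(1,0)
Op 2: place BR@(1,3)
Op 3: place BQ@(4,2)
Op 4: remove (1,3)
Op 5: place WN@(4,0)
Per-piece attacks for W:
  WN@(1,0): attacks (2,2) (3,1) (0,2)
  WN@(4,0): attacks (5,2) (3,2) (2,1)
W attacks (4,1): no

Answer: no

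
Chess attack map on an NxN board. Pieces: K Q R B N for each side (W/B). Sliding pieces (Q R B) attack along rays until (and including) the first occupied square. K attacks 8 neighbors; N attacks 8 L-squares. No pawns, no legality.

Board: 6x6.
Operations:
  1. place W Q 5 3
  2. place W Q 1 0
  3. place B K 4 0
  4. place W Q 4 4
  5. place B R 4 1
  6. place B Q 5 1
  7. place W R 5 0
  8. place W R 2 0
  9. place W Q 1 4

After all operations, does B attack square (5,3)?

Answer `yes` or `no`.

Op 1: place WQ@(5,3)
Op 2: place WQ@(1,0)
Op 3: place BK@(4,0)
Op 4: place WQ@(4,4)
Op 5: place BR@(4,1)
Op 6: place BQ@(5,1)
Op 7: place WR@(5,0)
Op 8: place WR@(2,0)
Op 9: place WQ@(1,4)
Per-piece attacks for B:
  BK@(4,0): attacks (4,1) (5,0) (3,0) (5,1) (3,1)
  BR@(4,1): attacks (4,2) (4,3) (4,4) (4,0) (5,1) (3,1) (2,1) (1,1) (0,1) [ray(0,1) blocked at (4,4); ray(0,-1) blocked at (4,0); ray(1,0) blocked at (5,1)]
  BQ@(5,1): attacks (5,2) (5,3) (5,0) (4,1) (4,2) (3,3) (2,4) (1,5) (4,0) [ray(0,1) blocked at (5,3); ray(0,-1) blocked at (5,0); ray(-1,0) blocked at (4,1); ray(-1,-1) blocked at (4,0)]
B attacks (5,3): yes

Answer: yes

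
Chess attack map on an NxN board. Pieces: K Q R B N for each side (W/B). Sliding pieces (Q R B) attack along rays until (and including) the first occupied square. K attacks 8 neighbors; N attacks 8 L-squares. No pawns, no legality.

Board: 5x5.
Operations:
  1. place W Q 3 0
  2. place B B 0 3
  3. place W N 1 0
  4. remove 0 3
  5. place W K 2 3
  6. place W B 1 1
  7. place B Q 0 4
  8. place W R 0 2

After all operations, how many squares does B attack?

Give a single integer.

Op 1: place WQ@(3,0)
Op 2: place BB@(0,3)
Op 3: place WN@(1,0)
Op 4: remove (0,3)
Op 5: place WK@(2,3)
Op 6: place WB@(1,1)
Op 7: place BQ@(0,4)
Op 8: place WR@(0,2)
Per-piece attacks for B:
  BQ@(0,4): attacks (0,3) (0,2) (1,4) (2,4) (3,4) (4,4) (1,3) (2,2) (3,1) (4,0) [ray(0,-1) blocked at (0,2)]
Union (10 distinct): (0,2) (0,3) (1,3) (1,4) (2,2) (2,4) (3,1) (3,4) (4,0) (4,4)

Answer: 10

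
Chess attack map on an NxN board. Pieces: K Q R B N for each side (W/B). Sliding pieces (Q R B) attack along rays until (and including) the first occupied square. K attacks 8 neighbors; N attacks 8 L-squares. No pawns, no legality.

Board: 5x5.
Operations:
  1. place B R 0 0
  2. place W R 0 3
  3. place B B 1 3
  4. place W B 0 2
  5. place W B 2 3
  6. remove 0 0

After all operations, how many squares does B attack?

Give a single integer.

Op 1: place BR@(0,0)
Op 2: place WR@(0,3)
Op 3: place BB@(1,3)
Op 4: place WB@(0,2)
Op 5: place WB@(2,3)
Op 6: remove (0,0)
Per-piece attacks for B:
  BB@(1,3): attacks (2,4) (2,2) (3,1) (4,0) (0,4) (0,2) [ray(-1,-1) blocked at (0,2)]
Union (6 distinct): (0,2) (0,4) (2,2) (2,4) (3,1) (4,0)

Answer: 6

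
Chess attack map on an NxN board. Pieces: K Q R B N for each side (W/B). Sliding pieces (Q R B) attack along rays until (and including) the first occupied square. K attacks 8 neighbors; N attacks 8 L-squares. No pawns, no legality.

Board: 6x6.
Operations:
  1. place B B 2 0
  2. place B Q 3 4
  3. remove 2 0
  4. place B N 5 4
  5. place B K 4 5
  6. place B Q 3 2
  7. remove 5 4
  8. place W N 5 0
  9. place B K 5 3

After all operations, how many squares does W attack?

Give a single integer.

Answer: 2

Derivation:
Op 1: place BB@(2,0)
Op 2: place BQ@(3,4)
Op 3: remove (2,0)
Op 4: place BN@(5,4)
Op 5: place BK@(4,5)
Op 6: place BQ@(3,2)
Op 7: remove (5,4)
Op 8: place WN@(5,0)
Op 9: place BK@(5,3)
Per-piece attacks for W:
  WN@(5,0): attacks (4,2) (3,1)
Union (2 distinct): (3,1) (4,2)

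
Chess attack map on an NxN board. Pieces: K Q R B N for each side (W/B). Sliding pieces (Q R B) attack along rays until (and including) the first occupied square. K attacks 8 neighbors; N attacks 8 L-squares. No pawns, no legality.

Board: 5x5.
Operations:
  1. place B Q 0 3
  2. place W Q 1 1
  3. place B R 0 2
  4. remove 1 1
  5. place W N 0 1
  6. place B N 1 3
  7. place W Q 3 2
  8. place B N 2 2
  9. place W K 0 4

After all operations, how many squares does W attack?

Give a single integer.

Op 1: place BQ@(0,3)
Op 2: place WQ@(1,1)
Op 3: place BR@(0,2)
Op 4: remove (1,1)
Op 5: place WN@(0,1)
Op 6: place BN@(1,3)
Op 7: place WQ@(3,2)
Op 8: place BN@(2,2)
Op 9: place WK@(0,4)
Per-piece attacks for W:
  WN@(0,1): attacks (1,3) (2,2) (2,0)
  WK@(0,4): attacks (0,3) (1,4) (1,3)
  WQ@(3,2): attacks (3,3) (3,4) (3,1) (3,0) (4,2) (2,2) (4,3) (4,1) (2,3) (1,4) (2,1) (1,0) [ray(-1,0) blocked at (2,2)]
Union (15 distinct): (0,3) (1,0) (1,3) (1,4) (2,0) (2,1) (2,2) (2,3) (3,0) (3,1) (3,3) (3,4) (4,1) (4,2) (4,3)

Answer: 15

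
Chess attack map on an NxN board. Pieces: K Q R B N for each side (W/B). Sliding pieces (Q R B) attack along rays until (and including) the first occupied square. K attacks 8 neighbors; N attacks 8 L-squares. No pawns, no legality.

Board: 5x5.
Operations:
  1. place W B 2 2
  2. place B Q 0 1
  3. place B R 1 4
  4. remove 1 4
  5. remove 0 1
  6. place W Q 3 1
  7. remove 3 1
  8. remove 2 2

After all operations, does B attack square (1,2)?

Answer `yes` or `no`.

Answer: no

Derivation:
Op 1: place WB@(2,2)
Op 2: place BQ@(0,1)
Op 3: place BR@(1,4)
Op 4: remove (1,4)
Op 5: remove (0,1)
Op 6: place WQ@(3,1)
Op 7: remove (3,1)
Op 8: remove (2,2)
Per-piece attacks for B:
B attacks (1,2): no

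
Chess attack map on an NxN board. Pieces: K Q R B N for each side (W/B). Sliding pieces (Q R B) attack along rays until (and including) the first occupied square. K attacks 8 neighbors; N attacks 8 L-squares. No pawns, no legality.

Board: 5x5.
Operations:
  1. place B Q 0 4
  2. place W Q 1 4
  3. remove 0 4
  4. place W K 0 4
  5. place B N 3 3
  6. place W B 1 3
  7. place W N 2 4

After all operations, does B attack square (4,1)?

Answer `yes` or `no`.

Answer: yes

Derivation:
Op 1: place BQ@(0,4)
Op 2: place WQ@(1,4)
Op 3: remove (0,4)
Op 4: place WK@(0,4)
Op 5: place BN@(3,3)
Op 6: place WB@(1,3)
Op 7: place WN@(2,4)
Per-piece attacks for B:
  BN@(3,3): attacks (1,4) (4,1) (2,1) (1,2)
B attacks (4,1): yes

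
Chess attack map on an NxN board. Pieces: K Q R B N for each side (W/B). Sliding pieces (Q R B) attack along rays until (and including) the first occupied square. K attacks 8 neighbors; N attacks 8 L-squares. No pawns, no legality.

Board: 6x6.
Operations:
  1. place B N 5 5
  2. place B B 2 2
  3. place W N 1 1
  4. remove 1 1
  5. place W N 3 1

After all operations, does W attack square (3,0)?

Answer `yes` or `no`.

Answer: no

Derivation:
Op 1: place BN@(5,5)
Op 2: place BB@(2,2)
Op 3: place WN@(1,1)
Op 4: remove (1,1)
Op 5: place WN@(3,1)
Per-piece attacks for W:
  WN@(3,1): attacks (4,3) (5,2) (2,3) (1,2) (5,0) (1,0)
W attacks (3,0): no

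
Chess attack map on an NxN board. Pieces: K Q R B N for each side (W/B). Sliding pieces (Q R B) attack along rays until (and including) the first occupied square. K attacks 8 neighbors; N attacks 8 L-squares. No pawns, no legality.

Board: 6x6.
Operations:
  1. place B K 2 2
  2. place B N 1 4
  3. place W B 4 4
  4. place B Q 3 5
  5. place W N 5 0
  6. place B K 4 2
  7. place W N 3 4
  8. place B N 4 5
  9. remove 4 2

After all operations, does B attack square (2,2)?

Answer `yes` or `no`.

Answer: yes

Derivation:
Op 1: place BK@(2,2)
Op 2: place BN@(1,4)
Op 3: place WB@(4,4)
Op 4: place BQ@(3,5)
Op 5: place WN@(5,0)
Op 6: place BK@(4,2)
Op 7: place WN@(3,4)
Op 8: place BN@(4,5)
Op 9: remove (4,2)
Per-piece attacks for B:
  BN@(1,4): attacks (3,5) (2,2) (3,3) (0,2)
  BK@(2,2): attacks (2,3) (2,1) (3,2) (1,2) (3,3) (3,1) (1,3) (1,1)
  BQ@(3,5): attacks (3,4) (4,5) (2,5) (1,5) (0,5) (4,4) (2,4) (1,3) (0,2) [ray(0,-1) blocked at (3,4); ray(1,0) blocked at (4,5); ray(1,-1) blocked at (4,4)]
  BN@(4,5): attacks (5,3) (3,3) (2,4)
B attacks (2,2): yes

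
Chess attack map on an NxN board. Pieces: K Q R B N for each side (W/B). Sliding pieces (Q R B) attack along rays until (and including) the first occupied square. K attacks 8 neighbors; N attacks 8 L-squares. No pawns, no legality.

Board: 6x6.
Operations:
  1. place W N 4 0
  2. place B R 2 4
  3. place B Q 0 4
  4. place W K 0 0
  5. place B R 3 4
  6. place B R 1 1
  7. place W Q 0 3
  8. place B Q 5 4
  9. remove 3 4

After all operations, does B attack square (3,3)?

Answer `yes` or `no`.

Op 1: place WN@(4,0)
Op 2: place BR@(2,4)
Op 3: place BQ@(0,4)
Op 4: place WK@(0,0)
Op 5: place BR@(3,4)
Op 6: place BR@(1,1)
Op 7: place WQ@(0,3)
Op 8: place BQ@(5,4)
Op 9: remove (3,4)
Per-piece attacks for B:
  BQ@(0,4): attacks (0,5) (0,3) (1,4) (2,4) (1,5) (1,3) (2,2) (3,1) (4,0) [ray(0,-1) blocked at (0,3); ray(1,0) blocked at (2,4); ray(1,-1) blocked at (4,0)]
  BR@(1,1): attacks (1,2) (1,3) (1,4) (1,5) (1,0) (2,1) (3,1) (4,1) (5,1) (0,1)
  BR@(2,4): attacks (2,5) (2,3) (2,2) (2,1) (2,0) (3,4) (4,4) (5,4) (1,4) (0,4) [ray(1,0) blocked at (5,4); ray(-1,0) blocked at (0,4)]
  BQ@(5,4): attacks (5,5) (5,3) (5,2) (5,1) (5,0) (4,4) (3,4) (2,4) (4,5) (4,3) (3,2) (2,1) (1,0) [ray(-1,0) blocked at (2,4)]
B attacks (3,3): no

Answer: no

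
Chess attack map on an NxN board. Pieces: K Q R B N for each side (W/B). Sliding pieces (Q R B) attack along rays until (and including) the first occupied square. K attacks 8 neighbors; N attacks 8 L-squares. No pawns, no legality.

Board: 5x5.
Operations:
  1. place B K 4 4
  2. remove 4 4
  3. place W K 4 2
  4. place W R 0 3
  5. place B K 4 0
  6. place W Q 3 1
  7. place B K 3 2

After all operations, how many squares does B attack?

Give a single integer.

Op 1: place BK@(4,4)
Op 2: remove (4,4)
Op 3: place WK@(4,2)
Op 4: place WR@(0,3)
Op 5: place BK@(4,0)
Op 6: place WQ@(3,1)
Op 7: place BK@(3,2)
Per-piece attacks for B:
  BK@(3,2): attacks (3,3) (3,1) (4,2) (2,2) (4,3) (4,1) (2,3) (2,1)
  BK@(4,0): attacks (4,1) (3,0) (3,1)
Union (9 distinct): (2,1) (2,2) (2,3) (3,0) (3,1) (3,3) (4,1) (4,2) (4,3)

Answer: 9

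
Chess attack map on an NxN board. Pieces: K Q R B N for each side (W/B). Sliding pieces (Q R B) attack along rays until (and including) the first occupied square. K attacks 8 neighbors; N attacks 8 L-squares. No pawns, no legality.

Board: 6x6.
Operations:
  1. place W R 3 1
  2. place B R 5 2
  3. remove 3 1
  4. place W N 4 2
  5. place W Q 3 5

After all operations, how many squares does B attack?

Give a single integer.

Answer: 6

Derivation:
Op 1: place WR@(3,1)
Op 2: place BR@(5,2)
Op 3: remove (3,1)
Op 4: place WN@(4,2)
Op 5: place WQ@(3,5)
Per-piece attacks for B:
  BR@(5,2): attacks (5,3) (5,4) (5,5) (5,1) (5,0) (4,2) [ray(-1,0) blocked at (4,2)]
Union (6 distinct): (4,2) (5,0) (5,1) (5,3) (5,4) (5,5)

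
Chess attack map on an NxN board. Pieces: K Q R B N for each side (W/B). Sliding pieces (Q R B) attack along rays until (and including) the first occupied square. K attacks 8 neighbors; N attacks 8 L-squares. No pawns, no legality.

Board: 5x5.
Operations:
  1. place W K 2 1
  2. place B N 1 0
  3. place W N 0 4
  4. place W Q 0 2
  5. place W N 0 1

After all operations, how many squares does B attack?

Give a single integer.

Op 1: place WK@(2,1)
Op 2: place BN@(1,0)
Op 3: place WN@(0,4)
Op 4: place WQ@(0,2)
Op 5: place WN@(0,1)
Per-piece attacks for B:
  BN@(1,0): attacks (2,2) (3,1) (0,2)
Union (3 distinct): (0,2) (2,2) (3,1)

Answer: 3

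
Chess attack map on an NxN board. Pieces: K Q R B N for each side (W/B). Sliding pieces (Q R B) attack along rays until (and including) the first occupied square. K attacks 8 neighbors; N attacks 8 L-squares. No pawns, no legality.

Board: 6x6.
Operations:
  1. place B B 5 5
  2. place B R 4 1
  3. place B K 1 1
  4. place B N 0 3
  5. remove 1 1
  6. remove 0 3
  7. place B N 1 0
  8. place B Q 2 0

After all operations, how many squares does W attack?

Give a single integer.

Op 1: place BB@(5,5)
Op 2: place BR@(4,1)
Op 3: place BK@(1,1)
Op 4: place BN@(0,3)
Op 5: remove (1,1)
Op 6: remove (0,3)
Op 7: place BN@(1,0)
Op 8: place BQ@(2,0)
Per-piece attacks for W:
Union (0 distinct): (none)

Answer: 0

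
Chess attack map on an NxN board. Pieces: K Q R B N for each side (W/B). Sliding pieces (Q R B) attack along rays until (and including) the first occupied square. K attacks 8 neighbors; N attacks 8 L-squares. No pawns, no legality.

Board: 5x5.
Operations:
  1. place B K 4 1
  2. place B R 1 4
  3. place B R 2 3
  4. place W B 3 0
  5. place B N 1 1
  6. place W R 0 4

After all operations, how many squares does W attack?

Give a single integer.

Op 1: place BK@(4,1)
Op 2: place BR@(1,4)
Op 3: place BR@(2,3)
Op 4: place WB@(3,0)
Op 5: place BN@(1,1)
Op 6: place WR@(0,4)
Per-piece attacks for W:
  WR@(0,4): attacks (0,3) (0,2) (0,1) (0,0) (1,4) [ray(1,0) blocked at (1,4)]
  WB@(3,0): attacks (4,1) (2,1) (1,2) (0,3) [ray(1,1) blocked at (4,1)]
Union (8 distinct): (0,0) (0,1) (0,2) (0,3) (1,2) (1,4) (2,1) (4,1)

Answer: 8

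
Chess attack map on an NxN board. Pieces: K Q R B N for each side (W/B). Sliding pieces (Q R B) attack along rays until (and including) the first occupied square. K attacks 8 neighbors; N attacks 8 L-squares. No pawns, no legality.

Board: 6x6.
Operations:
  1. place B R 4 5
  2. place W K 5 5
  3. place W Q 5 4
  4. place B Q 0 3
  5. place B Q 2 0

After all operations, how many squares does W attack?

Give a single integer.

Answer: 16

Derivation:
Op 1: place BR@(4,5)
Op 2: place WK@(5,5)
Op 3: place WQ@(5,4)
Op 4: place BQ@(0,3)
Op 5: place BQ@(2,0)
Per-piece attacks for W:
  WQ@(5,4): attacks (5,5) (5,3) (5,2) (5,1) (5,0) (4,4) (3,4) (2,4) (1,4) (0,4) (4,5) (4,3) (3,2) (2,1) (1,0) [ray(0,1) blocked at (5,5); ray(-1,1) blocked at (4,5)]
  WK@(5,5): attacks (5,4) (4,5) (4,4)
Union (16 distinct): (0,4) (1,0) (1,4) (2,1) (2,4) (3,2) (3,4) (4,3) (4,4) (4,5) (5,0) (5,1) (5,2) (5,3) (5,4) (5,5)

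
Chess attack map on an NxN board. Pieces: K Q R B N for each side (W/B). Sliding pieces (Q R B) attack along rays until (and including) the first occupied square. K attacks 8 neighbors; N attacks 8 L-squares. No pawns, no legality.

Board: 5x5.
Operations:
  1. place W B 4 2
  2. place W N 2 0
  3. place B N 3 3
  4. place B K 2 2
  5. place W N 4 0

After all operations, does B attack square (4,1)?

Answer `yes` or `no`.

Op 1: place WB@(4,2)
Op 2: place WN@(2,0)
Op 3: place BN@(3,3)
Op 4: place BK@(2,2)
Op 5: place WN@(4,0)
Per-piece attacks for B:
  BK@(2,2): attacks (2,3) (2,1) (3,2) (1,2) (3,3) (3,1) (1,3) (1,1)
  BN@(3,3): attacks (1,4) (4,1) (2,1) (1,2)
B attacks (4,1): yes

Answer: yes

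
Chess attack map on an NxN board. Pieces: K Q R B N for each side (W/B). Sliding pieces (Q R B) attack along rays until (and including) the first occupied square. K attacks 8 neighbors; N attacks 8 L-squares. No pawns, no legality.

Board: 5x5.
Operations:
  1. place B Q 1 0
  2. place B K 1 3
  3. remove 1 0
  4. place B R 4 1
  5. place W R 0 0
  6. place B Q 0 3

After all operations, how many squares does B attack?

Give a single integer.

Op 1: place BQ@(1,0)
Op 2: place BK@(1,3)
Op 3: remove (1,0)
Op 4: place BR@(4,1)
Op 5: place WR@(0,0)
Op 6: place BQ@(0,3)
Per-piece attacks for B:
  BQ@(0,3): attacks (0,4) (0,2) (0,1) (0,0) (1,3) (1,4) (1,2) (2,1) (3,0) [ray(0,-1) blocked at (0,0); ray(1,0) blocked at (1,3)]
  BK@(1,3): attacks (1,4) (1,2) (2,3) (0,3) (2,4) (2,2) (0,4) (0,2)
  BR@(4,1): attacks (4,2) (4,3) (4,4) (4,0) (3,1) (2,1) (1,1) (0,1)
Union (19 distinct): (0,0) (0,1) (0,2) (0,3) (0,4) (1,1) (1,2) (1,3) (1,4) (2,1) (2,2) (2,3) (2,4) (3,0) (3,1) (4,0) (4,2) (4,3) (4,4)

Answer: 19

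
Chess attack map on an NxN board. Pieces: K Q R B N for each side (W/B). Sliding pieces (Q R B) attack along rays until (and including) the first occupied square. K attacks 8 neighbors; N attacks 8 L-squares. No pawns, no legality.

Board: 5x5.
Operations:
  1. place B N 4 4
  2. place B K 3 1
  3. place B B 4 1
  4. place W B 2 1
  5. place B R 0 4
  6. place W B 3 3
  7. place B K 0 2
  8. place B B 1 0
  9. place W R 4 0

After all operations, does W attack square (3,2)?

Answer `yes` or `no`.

Answer: yes

Derivation:
Op 1: place BN@(4,4)
Op 2: place BK@(3,1)
Op 3: place BB@(4,1)
Op 4: place WB@(2,1)
Op 5: place BR@(0,4)
Op 6: place WB@(3,3)
Op 7: place BK@(0,2)
Op 8: place BB@(1,0)
Op 9: place WR@(4,0)
Per-piece attacks for W:
  WB@(2,1): attacks (3,2) (4,3) (3,0) (1,2) (0,3) (1,0) [ray(-1,-1) blocked at (1,0)]
  WB@(3,3): attacks (4,4) (4,2) (2,4) (2,2) (1,1) (0,0) [ray(1,1) blocked at (4,4)]
  WR@(4,0): attacks (4,1) (3,0) (2,0) (1,0) [ray(0,1) blocked at (4,1); ray(-1,0) blocked at (1,0)]
W attacks (3,2): yes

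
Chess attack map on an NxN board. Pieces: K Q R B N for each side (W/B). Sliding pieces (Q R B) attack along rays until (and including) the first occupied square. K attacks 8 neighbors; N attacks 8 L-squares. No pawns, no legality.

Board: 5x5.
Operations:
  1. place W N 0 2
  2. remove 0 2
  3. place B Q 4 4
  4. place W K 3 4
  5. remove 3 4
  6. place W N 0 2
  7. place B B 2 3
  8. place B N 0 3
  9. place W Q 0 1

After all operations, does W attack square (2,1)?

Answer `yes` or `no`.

Answer: yes

Derivation:
Op 1: place WN@(0,2)
Op 2: remove (0,2)
Op 3: place BQ@(4,4)
Op 4: place WK@(3,4)
Op 5: remove (3,4)
Op 6: place WN@(0,2)
Op 7: place BB@(2,3)
Op 8: place BN@(0,3)
Op 9: place WQ@(0,1)
Per-piece attacks for W:
  WQ@(0,1): attacks (0,2) (0,0) (1,1) (2,1) (3,1) (4,1) (1,2) (2,3) (1,0) [ray(0,1) blocked at (0,2); ray(1,1) blocked at (2,3)]
  WN@(0,2): attacks (1,4) (2,3) (1,0) (2,1)
W attacks (2,1): yes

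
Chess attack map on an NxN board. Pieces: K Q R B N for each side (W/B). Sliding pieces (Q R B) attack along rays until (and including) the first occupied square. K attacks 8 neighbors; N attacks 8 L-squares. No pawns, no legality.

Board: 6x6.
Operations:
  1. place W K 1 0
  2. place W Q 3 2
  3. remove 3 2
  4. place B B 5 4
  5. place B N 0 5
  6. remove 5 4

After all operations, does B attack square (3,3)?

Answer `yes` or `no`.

Answer: no

Derivation:
Op 1: place WK@(1,0)
Op 2: place WQ@(3,2)
Op 3: remove (3,2)
Op 4: place BB@(5,4)
Op 5: place BN@(0,5)
Op 6: remove (5,4)
Per-piece attacks for B:
  BN@(0,5): attacks (1,3) (2,4)
B attacks (3,3): no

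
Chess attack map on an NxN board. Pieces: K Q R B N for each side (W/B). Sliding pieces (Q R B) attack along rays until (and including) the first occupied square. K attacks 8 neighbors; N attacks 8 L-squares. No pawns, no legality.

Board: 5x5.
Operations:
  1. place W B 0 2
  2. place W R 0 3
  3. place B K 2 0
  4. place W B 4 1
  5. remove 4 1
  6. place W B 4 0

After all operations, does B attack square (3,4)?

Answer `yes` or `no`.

Answer: no

Derivation:
Op 1: place WB@(0,2)
Op 2: place WR@(0,3)
Op 3: place BK@(2,0)
Op 4: place WB@(4,1)
Op 5: remove (4,1)
Op 6: place WB@(4,0)
Per-piece attacks for B:
  BK@(2,0): attacks (2,1) (3,0) (1,0) (3,1) (1,1)
B attacks (3,4): no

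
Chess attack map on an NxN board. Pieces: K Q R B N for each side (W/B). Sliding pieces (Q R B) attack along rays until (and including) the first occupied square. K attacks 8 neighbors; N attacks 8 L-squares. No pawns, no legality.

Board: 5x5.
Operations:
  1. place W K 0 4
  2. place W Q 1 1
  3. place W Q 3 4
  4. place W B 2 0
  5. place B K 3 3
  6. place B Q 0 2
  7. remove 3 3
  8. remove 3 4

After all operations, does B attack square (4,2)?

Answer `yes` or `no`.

Op 1: place WK@(0,4)
Op 2: place WQ@(1,1)
Op 3: place WQ@(3,4)
Op 4: place WB@(2,0)
Op 5: place BK@(3,3)
Op 6: place BQ@(0,2)
Op 7: remove (3,3)
Op 8: remove (3,4)
Per-piece attacks for B:
  BQ@(0,2): attacks (0,3) (0,4) (0,1) (0,0) (1,2) (2,2) (3,2) (4,2) (1,3) (2,4) (1,1) [ray(0,1) blocked at (0,4); ray(1,-1) blocked at (1,1)]
B attacks (4,2): yes

Answer: yes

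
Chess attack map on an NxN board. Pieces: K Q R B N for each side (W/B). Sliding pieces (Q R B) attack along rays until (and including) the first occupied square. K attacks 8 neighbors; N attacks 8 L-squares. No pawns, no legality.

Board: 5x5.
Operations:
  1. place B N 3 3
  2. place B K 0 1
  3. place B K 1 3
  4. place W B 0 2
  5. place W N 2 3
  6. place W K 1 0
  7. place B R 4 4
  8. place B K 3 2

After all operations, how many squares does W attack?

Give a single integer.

Op 1: place BN@(3,3)
Op 2: place BK@(0,1)
Op 3: place BK@(1,3)
Op 4: place WB@(0,2)
Op 5: place WN@(2,3)
Op 6: place WK@(1,0)
Op 7: place BR@(4,4)
Op 8: place BK@(3,2)
Per-piece attacks for W:
  WB@(0,2): attacks (1,3) (1,1) (2,0) [ray(1,1) blocked at (1,3)]
  WK@(1,0): attacks (1,1) (2,0) (0,0) (2,1) (0,1)
  WN@(2,3): attacks (4,4) (0,4) (3,1) (4,2) (1,1) (0,2)
Union (11 distinct): (0,0) (0,1) (0,2) (0,4) (1,1) (1,3) (2,0) (2,1) (3,1) (4,2) (4,4)

Answer: 11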